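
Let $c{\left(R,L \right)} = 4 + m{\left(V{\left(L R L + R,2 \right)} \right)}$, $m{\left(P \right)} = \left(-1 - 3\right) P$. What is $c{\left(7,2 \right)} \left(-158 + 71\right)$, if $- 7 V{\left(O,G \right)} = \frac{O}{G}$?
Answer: $-1218$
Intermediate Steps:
$V{\left(O,G \right)} = - \frac{O}{7 G}$ ($V{\left(O,G \right)} = - \frac{O \frac{1}{G}}{7} = - \frac{O}{7 G}$)
$m{\left(P \right)} = - 4 P$
$c{\left(R,L \right)} = 4 + \frac{2 R}{7} + \frac{2 R L^{2}}{7}$ ($c{\left(R,L \right)} = 4 - 4 \left(- \frac{L R L + R}{7 \cdot 2}\right) = 4 - 4 \left(\left(- \frac{1}{7}\right) \left(R L^{2} + R\right) \frac{1}{2}\right) = 4 - 4 \left(\left(- \frac{1}{7}\right) \left(R + R L^{2}\right) \frac{1}{2}\right) = 4 - 4 \left(- \frac{R}{14} - \frac{R L^{2}}{14}\right) = 4 + \left(\frac{2 R}{7} + \frac{2 R L^{2}}{7}\right) = 4 + \frac{2 R}{7} + \frac{2 R L^{2}}{7}$)
$c{\left(7,2 \right)} \left(-158 + 71\right) = \left(4 + \frac{2}{7} \cdot 7 \left(1 + 2^{2}\right)\right) \left(-158 + 71\right) = \left(4 + \frac{2}{7} \cdot 7 \left(1 + 4\right)\right) \left(-87\right) = \left(4 + \frac{2}{7} \cdot 7 \cdot 5\right) \left(-87\right) = \left(4 + 10\right) \left(-87\right) = 14 \left(-87\right) = -1218$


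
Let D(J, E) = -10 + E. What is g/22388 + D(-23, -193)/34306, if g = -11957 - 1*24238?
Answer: -623125217/384021364 ≈ -1.6226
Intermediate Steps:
g = -36195 (g = -11957 - 24238 = -36195)
g/22388 + D(-23, -193)/34306 = -36195/22388 + (-10 - 193)/34306 = -36195*1/22388 - 203*1/34306 = -36195/22388 - 203/34306 = -623125217/384021364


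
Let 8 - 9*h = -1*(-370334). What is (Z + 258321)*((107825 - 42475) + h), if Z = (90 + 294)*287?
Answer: 8919384544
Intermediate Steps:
h = -123442/3 (h = 8/9 - (-1)*(-370334)/9 = 8/9 - ⅑*370334 = 8/9 - 370334/9 = -123442/3 ≈ -41147.)
Z = 110208 (Z = 384*287 = 110208)
(Z + 258321)*((107825 - 42475) + h) = (110208 + 258321)*((107825 - 42475) - 123442/3) = 368529*(65350 - 123442/3) = 368529*(72608/3) = 8919384544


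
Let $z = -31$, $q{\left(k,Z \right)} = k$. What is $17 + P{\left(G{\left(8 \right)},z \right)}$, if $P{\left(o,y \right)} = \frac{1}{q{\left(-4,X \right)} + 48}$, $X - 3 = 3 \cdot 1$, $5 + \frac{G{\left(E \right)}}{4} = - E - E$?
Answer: $\frac{749}{44} \approx 17.023$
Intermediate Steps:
$G{\left(E \right)} = -20 - 8 E$ ($G{\left(E \right)} = -20 + 4 \left(- E - E\right) = -20 + 4 \left(- 2 E\right) = -20 - 8 E$)
$X = 6$ ($X = 3 + 3 \cdot 1 = 3 + 3 = 6$)
$P{\left(o,y \right)} = \frac{1}{44}$ ($P{\left(o,y \right)} = \frac{1}{-4 + 48} = \frac{1}{44}$)
$17 + P{\left(G{\left(8 \right)},z \right)} = 17 + \frac{1}{44} = \frac{749}{44}$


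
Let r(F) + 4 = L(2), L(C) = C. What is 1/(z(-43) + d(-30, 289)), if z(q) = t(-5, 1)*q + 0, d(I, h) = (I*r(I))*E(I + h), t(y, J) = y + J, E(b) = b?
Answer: 1/15712 ≈ 6.3646e-5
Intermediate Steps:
r(F) = -2 (r(F) = -4 + 2 = -2)
t(y, J) = J + y
d(I, h) = -2*I*(I + h) (d(I, h) = (I*(-2))*(I + h) = (-2*I)*(I + h) = -2*I*(I + h))
z(q) = -4*q (z(q) = (1 - 5)*q + 0 = -4*q + 0 = -4*q)
1/(z(-43) + d(-30, 289)) = 1/(-4*(-43) - 2*(-30)*(-30 + 289)) = 1/(172 - 2*(-30)*259) = 1/(172 + 15540) = 1/15712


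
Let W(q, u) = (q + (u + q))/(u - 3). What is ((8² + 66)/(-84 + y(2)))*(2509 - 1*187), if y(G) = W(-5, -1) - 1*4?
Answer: -1207440/341 ≈ -3540.9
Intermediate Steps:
W(q, u) = (u + 2*q)/(-3 + u) (W(q, u) = (q + (q + u))/(-3 + u) = (u + 2*q)/(-3 + u))
y(G) = -5/4 (y(G) = (-1 + 2*(-5))/(-3 - 1) - 1*4 = (-1 - 10)/(-4) - 4 = -¼*(-11) - 4 = 11/4 - 4 = -5/4)
((8² + 66)/(-84 + y(2)))*(2509 - 1*187) = ((8² + 66)/(-84 - 5/4))*(2509 - 1*187) = ((64 + 66)/(-341/4))*(2509 - 187) = (130*(-4/341))*2322 = -520/341*2322 = -1207440/341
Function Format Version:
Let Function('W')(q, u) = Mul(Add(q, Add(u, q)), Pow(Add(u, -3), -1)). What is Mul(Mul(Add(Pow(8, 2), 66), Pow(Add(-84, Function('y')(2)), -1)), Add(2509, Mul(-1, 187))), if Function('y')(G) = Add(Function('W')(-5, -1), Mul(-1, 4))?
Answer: Rational(-1207440, 341) ≈ -3540.9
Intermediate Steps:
Function('W')(q, u) = Mul(Pow(Add(-3, u), -1), Add(u, Mul(2, q))) (Function('W')(q, u) = Mul(Add(q, Add(q, u)), Pow(Add(-3, u), -1)) = Mul(Add(u, Mul(2, q)), Pow(Add(-3, u), -1)) = Mul(Pow(Add(-3, u), -1), Add(u, Mul(2, q))))
Function('y')(G) = Rational(-5, 4) (Function('y')(G) = Add(Mul(Pow(Add(-3, -1), -1), Add(-1, Mul(2, -5))), Mul(-1, 4)) = Add(Mul(Pow(-4, -1), Add(-1, -10)), -4) = Add(Mul(Rational(-1, 4), -11), -4) = Add(Rational(11, 4), -4) = Rational(-5, 4))
Mul(Mul(Add(Pow(8, 2), 66), Pow(Add(-84, Function('y')(2)), -1)), Add(2509, Mul(-1, 187))) = Mul(Mul(Add(Pow(8, 2), 66), Pow(Add(-84, Rational(-5, 4)), -1)), Add(2509, Mul(-1, 187))) = Mul(Mul(Add(64, 66), Pow(Rational(-341, 4), -1)), Add(2509, -187)) = Mul(Mul(130, Rational(-4, 341)), 2322) = Mul(Rational(-520, 341), 2322) = Rational(-1207440, 341)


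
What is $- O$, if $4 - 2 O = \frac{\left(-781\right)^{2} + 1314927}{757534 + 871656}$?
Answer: $- \frac{1147968}{814595} \approx -1.4093$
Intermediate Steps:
$O = \frac{1147968}{814595}$ ($O = 2 - \frac{\left(\left(-781\right)^{2} + 1314927\right) \frac{1}{757534 + 871656}}{2} = 2 - \frac{\left(609961 + 1314927\right) \frac{1}{1629190}}{2} = 2 - \frac{1924888 \cdot \frac{1}{1629190}}{2} = 2 - \frac{481222}{814595} = \frac{1147968}{814595} \approx 1.4093$)
$- O = \left(-1\right) \frac{1147968}{814595} = - \frac{1147968}{814595}$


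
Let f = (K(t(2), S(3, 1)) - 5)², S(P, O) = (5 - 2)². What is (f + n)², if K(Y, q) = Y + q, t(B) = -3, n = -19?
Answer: 324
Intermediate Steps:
S(P, O) = 9 (S(P, O) = 3² = 9)
f = 1 (f = ((-3 + 9) - 5)² = (6 - 5)² = 1² = 1)
(f + n)² = (1 - 19)² = (-18)² = 324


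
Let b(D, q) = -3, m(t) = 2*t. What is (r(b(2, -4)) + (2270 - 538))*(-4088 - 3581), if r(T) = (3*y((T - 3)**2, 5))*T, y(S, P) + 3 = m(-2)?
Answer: -13765855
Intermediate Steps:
y(S, P) = -7 (y(S, P) = -3 + 2*(-2) = -3 - 4 = -7)
r(T) = -21*T (r(T) = (3*(-7))*T = -21*T)
(r(b(2, -4)) + (2270 - 538))*(-4088 - 3581) = (-21*(-3) + (2270 - 538))*(-4088 - 3581) = (63 + 1732)*(-7669) = 1795*(-7669) = -13765855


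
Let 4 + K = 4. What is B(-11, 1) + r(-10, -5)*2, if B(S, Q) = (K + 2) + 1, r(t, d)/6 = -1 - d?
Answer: 51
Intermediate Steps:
K = 0 (K = -4 + 4 = 0)
r(t, d) = -6 - 6*d (r(t, d) = 6*(-1 - d) = -6 - 6*d)
B(S, Q) = 3 (B(S, Q) = (0 + 2) + 1 = 2 + 1 = 3)
B(-11, 1) + r(-10, -5)*2 = 3 + (-6 - 6*(-5))*2 = 3 + (-6 + 30)*2 = 3 + 24*2 = 3 + 48 = 51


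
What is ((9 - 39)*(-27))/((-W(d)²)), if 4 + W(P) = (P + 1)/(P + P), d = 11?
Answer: -49005/722 ≈ -67.874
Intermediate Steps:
W(P) = -4 + (1 + P)/(2*P) (W(P) = -4 + (P + 1)/(P + P) = -4 + (1 + P)/((2*P)) = -4 + (1 + P)*(1/(2*P)) = -4 + (1 + P)/(2*P))
((9 - 39)*(-27))/((-W(d)²)) = ((9 - 39)*(-27))/((-((½)*(1 - 7*11)/11)²)) = (-30*(-27))/((-((½)*(1/11)*(1 - 77))²)) = 810/((-((½)*(1/11)*(-76))²)) = 810/((-(-38/11)²)) = 810/((-1*1444/121)) = 810/(-1444/121) = 810*(-121/1444) = -49005/722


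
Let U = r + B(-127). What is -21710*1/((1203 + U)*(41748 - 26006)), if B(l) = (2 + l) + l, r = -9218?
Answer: 10855/65069557 ≈ 0.00016682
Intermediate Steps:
B(l) = 2 + 2*l
U = -9470 (U = -9218 + (2 + 2*(-127)) = -9218 + (2 - 254) = -9218 - 252 = -9470)
-21710*1/((1203 + U)*(41748 - 26006)) = -21710*1/((1203 - 9470)*(41748 - 26006)) = -21710/(15742*(-8267)) = -21710/(-130139114) = -21710*(-1/130139114) = 10855/65069557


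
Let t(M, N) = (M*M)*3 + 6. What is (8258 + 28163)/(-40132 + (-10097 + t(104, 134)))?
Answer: -36421/17775 ≈ -2.0490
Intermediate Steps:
t(M, N) = 6 + 3*M² (t(M, N) = M²*3 + 6 = 3*M² + 6 = 6 + 3*M²)
(8258 + 28163)/(-40132 + (-10097 + t(104, 134))) = (8258 + 28163)/(-40132 + (-10097 + (6 + 3*104²))) = 36421/(-40132 + (-10097 + (6 + 3*10816))) = 36421/(-40132 + (-10097 + (6 + 32448))) = 36421/(-40132 + (-10097 + 32454)) = 36421/(-40132 + 22357) = 36421/(-17775) = 36421*(-1/17775) = -36421/17775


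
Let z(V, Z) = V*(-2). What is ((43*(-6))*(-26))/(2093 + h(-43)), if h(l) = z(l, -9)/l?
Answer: 2236/697 ≈ 3.2080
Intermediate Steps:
z(V, Z) = -2*V
h(l) = -2 (h(l) = (-2*l)/l = -2)
((43*(-6))*(-26))/(2093 + h(-43)) = ((43*(-6))*(-26))/(2093 - 2) = -258*(-26)/2091 = 6708*(1/2091) = 2236/697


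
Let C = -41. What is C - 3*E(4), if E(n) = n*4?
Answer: -89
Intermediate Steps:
E(n) = 4*n
C - 3*E(4) = -41 - 12*4 = -41 - 3*16 = -41 - 48 = -89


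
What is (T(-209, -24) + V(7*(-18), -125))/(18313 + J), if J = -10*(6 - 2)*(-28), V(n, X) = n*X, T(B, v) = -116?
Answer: 15634/19433 ≈ 0.80451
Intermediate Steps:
V(n, X) = X*n
J = 1120 (J = -10*4*(-28) = -2*20*(-28) = -40*(-28) = 1120)
(T(-209, -24) + V(7*(-18), -125))/(18313 + J) = (-116 - 875*(-18))/(18313 + 1120) = (-116 - 125*(-126))/19433 = (-116 + 15750)*(1/19433) = 15634*(1/19433) = 15634/19433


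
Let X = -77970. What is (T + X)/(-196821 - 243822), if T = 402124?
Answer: -324154/440643 ≈ -0.73564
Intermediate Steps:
(T + X)/(-196821 - 243822) = (402124 - 77970)/(-196821 - 243822) = 324154/(-440643) = 324154*(-1/440643) = -324154/440643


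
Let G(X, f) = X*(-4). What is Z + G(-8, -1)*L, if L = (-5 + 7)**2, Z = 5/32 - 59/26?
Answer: 52369/416 ≈ 125.89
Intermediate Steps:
G(X, f) = -4*X
Z = -879/416 (Z = 5*(1/32) - 59*1/26 = 5/32 - 59/26 = -879/416 ≈ -2.1130)
L = 4 (L = 2**2 = 4)
Z + G(-8, -1)*L = -879/416 - 4*(-8)*4 = -879/416 + 32*4 = -879/416 + 128 = 52369/416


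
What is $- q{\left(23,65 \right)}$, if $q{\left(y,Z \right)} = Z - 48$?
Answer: $-17$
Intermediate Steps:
$q{\left(y,Z \right)} = -48 + Z$ ($q{\left(y,Z \right)} = Z - 48 = -48 + Z$)
$- q{\left(23,65 \right)} = - (-48 + 65) = \left(-1\right) 17 = -17$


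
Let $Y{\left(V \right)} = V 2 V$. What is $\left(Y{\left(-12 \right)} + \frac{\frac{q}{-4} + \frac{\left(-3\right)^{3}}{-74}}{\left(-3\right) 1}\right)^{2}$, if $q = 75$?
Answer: $\frac{1894947961}{21904} \approx 86512.0$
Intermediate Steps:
$Y{\left(V \right)} = 2 V^{2}$ ($Y{\left(V \right)} = 2 V V = 2 V^{2}$)
$\left(Y{\left(-12 \right)} + \frac{\frac{q}{-4} + \frac{\left(-3\right)^{3}}{-74}}{\left(-3\right) 1}\right)^{2} = \left(2 \left(-12\right)^{2} + \frac{\frac{75}{-4} + \frac{\left(-3\right)^{3}}{-74}}{\left(-3\right) 1}\right)^{2} = \left(2 \cdot 144 + \frac{75 \left(- \frac{1}{4}\right) - - \frac{27}{74}}{-3}\right)^{2} = \left(288 + \left(- \frac{75}{4} + \frac{27}{74}\right) \left(- \frac{1}{3}\right)\right)^{2} = \left(288 - - \frac{907}{148}\right)^{2} = \left(288 + \frac{907}{148}\right)^{2} = \left(\frac{43531}{148}\right)^{2} = \frac{1894947961}{21904}$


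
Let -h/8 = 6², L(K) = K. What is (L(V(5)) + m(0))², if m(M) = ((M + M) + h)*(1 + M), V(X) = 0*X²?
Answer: 82944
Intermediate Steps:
V(X) = 0
h = -288 (h = -8*6² = -8*36 = -288)
m(M) = (1 + M)*(-288 + 2*M) (m(M) = ((M + M) - 288)*(1 + M) = (2*M - 288)*(1 + M) = (-288 + 2*M)*(1 + M) = (1 + M)*(-288 + 2*M))
(L(V(5)) + m(0))² = (0 + (-288 - 286*0 + 2*0²))² = (0 + (-288 + 0 + 2*0))² = (0 + (-288 + 0 + 0))² = (0 - 288)² = (-288)² = 82944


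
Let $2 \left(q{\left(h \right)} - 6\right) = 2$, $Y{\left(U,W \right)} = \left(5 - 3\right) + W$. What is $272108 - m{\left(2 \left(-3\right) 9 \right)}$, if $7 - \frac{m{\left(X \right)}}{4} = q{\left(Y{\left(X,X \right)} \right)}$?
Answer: $272108$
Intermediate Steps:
$Y{\left(U,W \right)} = 2 + W$
$q{\left(h \right)} = 7$ ($q{\left(h \right)} = 6 + \frac{1}{2} \cdot 2 = 6 + 1 = 7$)
$m{\left(X \right)} = 0$ ($m{\left(X \right)} = 28 - 28 = 0$)
$272108 - m{\left(2 \left(-3\right) 9 \right)} = 272108 - 0 = 272108 + 0 = 272108$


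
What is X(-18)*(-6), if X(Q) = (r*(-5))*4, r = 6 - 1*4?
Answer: 240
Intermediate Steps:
r = 2 (r = 6 - 4 = 2)
X(Q) = -40 (X(Q) = (2*(-5))*4 = -10*4 = -40)
X(-18)*(-6) = -40*(-6) = 240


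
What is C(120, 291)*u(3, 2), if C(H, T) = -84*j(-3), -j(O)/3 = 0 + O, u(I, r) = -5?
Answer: 3780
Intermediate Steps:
j(O) = -3*O (j(O) = -3*(0 + O) = -3*O)
C(H, T) = -756 (C(H, T) = -(-252)*(-3) = -84*9 = -756)
C(120, 291)*u(3, 2) = -756*(-5) = 3780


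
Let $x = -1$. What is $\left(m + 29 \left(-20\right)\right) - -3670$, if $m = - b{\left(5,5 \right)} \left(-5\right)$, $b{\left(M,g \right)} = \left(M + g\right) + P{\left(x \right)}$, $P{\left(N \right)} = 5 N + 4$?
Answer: $3135$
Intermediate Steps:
$P{\left(N \right)} = 4 + 5 N$
$b{\left(M,g \right)} = -1 + M + g$ ($b{\left(M,g \right)} = \left(M + g\right) + \left(4 + 5 \left(-1\right)\right) = \left(M + g\right) + \left(4 - 5\right) = \left(M + g\right) - 1 = -1 + M + g$)
$m = 45$ ($m = - (-1 + 5 + 5) \left(-5\right) = \left(-1\right) 9 \left(-5\right) = \left(-9\right) \left(-5\right) = 45$)
$\left(m + 29 \left(-20\right)\right) - -3670 = \left(45 + 29 \left(-20\right)\right) - -3670 = \left(45 - 580\right) + 3670 = -535 + 3670 = 3135$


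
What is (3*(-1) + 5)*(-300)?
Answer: -600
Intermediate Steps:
(3*(-1) + 5)*(-300) = (-3 + 5)*(-300) = 2*(-300) = -600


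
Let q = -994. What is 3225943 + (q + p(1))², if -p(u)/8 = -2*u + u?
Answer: 4198139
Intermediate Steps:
p(u) = 8*u (p(u) = -8*(-2*u + u) = -(-8)*u = 8*u)
3225943 + (q + p(1))² = 3225943 + (-994 + 8*1)² = 3225943 + (-994 + 8)² = 3225943 + (-986)² = 3225943 + 972196 = 4198139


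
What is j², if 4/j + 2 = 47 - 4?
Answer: 16/1681 ≈ 0.0095181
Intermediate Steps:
j = 4/41 (j = 4/(-2 + (47 - 4)) = 4/(-2 + 43) = 4/41 ≈ 0.097561)
j² = (4/41)² = 16/1681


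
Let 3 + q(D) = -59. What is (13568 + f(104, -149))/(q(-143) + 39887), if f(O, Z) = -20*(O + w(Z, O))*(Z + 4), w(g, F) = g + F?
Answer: 61556/13275 ≈ 4.6370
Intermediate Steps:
w(g, F) = F + g
q(D) = -62 (q(D) = -3 - 59 = -62)
f(O, Z) = -20*(4 + Z)*(Z + 2*O) (f(O, Z) = -20*(O + (O + Z))*(Z + 4) = -20*(Z + 2*O)*(4 + Z) = -20*(4 + Z)*(Z + 2*O))
(13568 + f(104, -149))/(q(-143) + 39887) = (13568 + (-160*104 - 80*(-149) - 20*104*(-149) - 20*(-149)*(104 - 149)))/(-62 + 39887) = (13568 + (-16640 + 11920 + 309920 - 20*(-149)*(-45)))/39825 = (13568 + (-16640 + 11920 + 309920 - 134100))*(1/39825) = (13568 + 171100)*(1/39825) = 184668*(1/39825) = 61556/13275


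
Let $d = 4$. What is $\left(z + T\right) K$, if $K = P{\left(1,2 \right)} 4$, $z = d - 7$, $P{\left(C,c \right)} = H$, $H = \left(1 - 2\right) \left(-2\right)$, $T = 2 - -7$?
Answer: $48$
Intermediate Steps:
$T = 9$ ($T = 2 + 7 = 9$)
$H = 2$ ($H = \left(-1\right) \left(-2\right) = 2$)
$P{\left(C,c \right)} = 2$
$z = -3$ ($z = 4 - 7 = -3$)
$K = 8$ ($K = 2 \cdot 4 = 8$)
$\left(z + T\right) K = \left(-3 + 9\right) 8 = 6 \cdot 8 = 48$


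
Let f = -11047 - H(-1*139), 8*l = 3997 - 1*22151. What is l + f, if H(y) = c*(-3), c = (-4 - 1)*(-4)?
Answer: -53025/4 ≈ -13256.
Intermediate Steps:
c = 20 (c = -5*(-4) = 20)
H(y) = -60 (H(y) = 20*(-3) = -60)
l = -9077/4 (l = (3997 - 1*22151)/8 = (3997 - 22151)/8 = (1/8)*(-18154) = -9077/4 ≈ -2269.3)
f = -10987 (f = -11047 - 1*(-60) = -11047 + 60 = -10987)
l + f = -9077/4 - 10987 = -53025/4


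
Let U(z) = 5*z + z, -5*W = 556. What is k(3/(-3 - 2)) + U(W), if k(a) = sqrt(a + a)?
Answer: -3336/5 + I*sqrt(30)/5 ≈ -667.2 + 1.0954*I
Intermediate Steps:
W = -556/5 (W = -1/5*556 = -556/5 ≈ -111.20)
U(z) = 6*z
k(a) = sqrt(2)*sqrt(a) (k(a) = sqrt(2*a) = sqrt(2)*sqrt(a))
k(3/(-3 - 2)) + U(W) = sqrt(2)*sqrt(3/(-3 - 2)) + 6*(-556/5) = sqrt(2)*sqrt(3/(-5)) - 3336/5 = sqrt(2)*sqrt(-1/5*3) - 3336/5 = sqrt(2)*sqrt(-3/5) - 3336/5 = sqrt(2)*(I*sqrt(15)/5) - 3336/5 = I*sqrt(30)/5 - 3336/5 = -3336/5 + I*sqrt(30)/5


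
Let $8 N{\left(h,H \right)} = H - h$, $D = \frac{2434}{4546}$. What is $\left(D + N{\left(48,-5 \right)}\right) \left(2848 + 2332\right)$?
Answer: $- \frac{143399235}{4546} \approx -31544.0$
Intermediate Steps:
$D = \frac{1217}{2273}$ ($D = 2434 \cdot \frac{1}{4546} = \frac{1217}{2273} \approx 0.53542$)
$N{\left(h,H \right)} = - \frac{h}{8} + \frac{H}{8}$ ($N{\left(h,H \right)} = \frac{H - h}{8} = - \frac{h}{8} + \frac{H}{8}$)
$\left(D + N{\left(48,-5 \right)}\right) \left(2848 + 2332\right) = \left(\frac{1217}{2273} + \left(\left(- \frac{1}{8}\right) 48 + \frac{1}{8} \left(-5\right)\right)\right) \left(2848 + 2332\right) = \left(\frac{1217}{2273} - \frac{53}{8}\right) 5180 = \left(- \frac{110733}{18184}\right) 5180 = - \frac{143399235}{4546}$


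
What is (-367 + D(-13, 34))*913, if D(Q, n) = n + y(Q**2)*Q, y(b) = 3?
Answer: -339636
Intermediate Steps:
D(Q, n) = n + 3*Q
(-367 + D(-13, 34))*913 = (-367 + (34 + 3*(-13)))*913 = (-367 + (34 - 39))*913 = (-367 - 5)*913 = -372*913 = -339636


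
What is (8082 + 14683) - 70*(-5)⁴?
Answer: -20985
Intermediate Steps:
(8082 + 14683) - 70*(-5)⁴ = 22765 - 70*625 = 22765 - 43750 = -20985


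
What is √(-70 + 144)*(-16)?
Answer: -16*√74 ≈ -137.64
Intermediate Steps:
√(-70 + 144)*(-16) = √74*(-16) = -16*√74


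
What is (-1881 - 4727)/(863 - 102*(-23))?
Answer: -6608/3209 ≈ -2.0592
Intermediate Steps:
(-1881 - 4727)/(863 - 102*(-23)) = -6608/(863 + 2346) = -6608/3209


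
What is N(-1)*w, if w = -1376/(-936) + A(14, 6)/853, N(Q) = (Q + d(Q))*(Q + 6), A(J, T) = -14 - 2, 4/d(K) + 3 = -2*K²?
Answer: -144844/11089 ≈ -13.062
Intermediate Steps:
d(K) = 4/(-3 - 2*K²)
A(J, T) = -16
N(Q) = (6 + Q)*(Q - 4/(3 + 2*Q²)) (N(Q) = (Q - 4/(3 + 2*Q²))*(Q + 6) = (Q - 4/(3 + 2*Q²))*(6 + Q) = (6 + Q)*(Q - 4/(3 + 2*Q²)))
w = 144844/99801 (w = -1376/(-936) - 16/853 = -1376*(-1/936) - 16*1/853 = 172/117 - 16/853 = 144844/99801 ≈ 1.4513)
N(-1)*w = ((-24 - 4*(-1) - (3 + 2*(-1)²)*(6 - 1))/(3 + 2*(-1)²))*(144844/99801) = ((-24 + 4 - 1*(3 + 2*1)*5)/(3 + 2*1))*(144844/99801) = ((-24 + 4 - 1*(3 + 2)*5)/(3 + 2))*(144844/99801) = ((-24 + 4 - 1*5*5)/5)*(144844/99801) = ((-24 + 4 - 25)/5)*(144844/99801) = ((⅕)*(-45))*(144844/99801) = -9*144844/99801 = -144844/11089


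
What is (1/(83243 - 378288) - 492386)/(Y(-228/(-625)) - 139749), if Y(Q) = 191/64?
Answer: 9297665751744/2638807243525 ≈ 3.5234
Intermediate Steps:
Y(Q) = 191/64 (Y(Q) = 191*(1/64) = 191/64)
(1/(83243 - 378288) - 492386)/(Y(-228/(-625)) - 139749) = (1/(83243 - 378288) - 492386)/(191/64 - 139749) = (1/(-295045) - 492386)/(-8943745/64) = (-1/295045 - 492386)*(-64/8943745) = -145276027371/295045*(-64/8943745) = 9297665751744/2638807243525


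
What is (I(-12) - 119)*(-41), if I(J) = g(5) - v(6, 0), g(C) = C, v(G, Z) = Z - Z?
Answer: 4674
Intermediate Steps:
v(G, Z) = 0
I(J) = 5 (I(J) = 5 - 1*0 = 5 + 0 = 5)
(I(-12) - 119)*(-41) = (5 - 119)*(-41) = -114*(-41) = 4674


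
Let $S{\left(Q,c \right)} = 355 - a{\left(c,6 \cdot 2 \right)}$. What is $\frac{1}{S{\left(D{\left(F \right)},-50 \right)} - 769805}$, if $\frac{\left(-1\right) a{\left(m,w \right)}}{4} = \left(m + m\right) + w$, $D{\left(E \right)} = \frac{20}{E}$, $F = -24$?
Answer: $- \frac{1}{769802} \approx -1.299 \cdot 10^{-6}$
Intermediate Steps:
$a{\left(m,w \right)} = - 8 m - 4 w$ ($a{\left(m,w \right)} = - 4 \left(\left(m + m\right) + w\right) = - 4 \left(2 m + w\right) = - 4 \left(w + 2 m\right) = - 8 m - 4 w$)
$S{\left(Q,c \right)} = 403 + 8 c$ ($S{\left(Q,c \right)} = 355 - \left(- 8 c - 4 \cdot 6 \cdot 2\right) = 355 - \left(- 8 c - 48\right) = 355 - \left(-48 - 8 c\right) = 355 + \left(48 + 8 c\right) = 403 + 8 c$)
$\frac{1}{S{\left(D{\left(F \right)},-50 \right)} - 769805} = \frac{1}{\left(403 + 8 \left(-50\right)\right) - 769805} = \frac{1}{\left(403 - 400\right) - 769805} = \frac{1}{3 - 769805} = \frac{1}{-769802} = - \frac{1}{769802}$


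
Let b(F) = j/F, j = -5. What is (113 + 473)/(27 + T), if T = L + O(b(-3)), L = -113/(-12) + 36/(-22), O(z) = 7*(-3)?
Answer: 77352/1819 ≈ 42.524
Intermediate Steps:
b(F) = -5/F
O(z) = -21
L = 1027/132 (L = -113*(-1/12) + 36*(-1/22) = 113/12 - 18/11 = 1027/132 ≈ 7.7803)
T = -1745/132 (T = 1027/132 - 21 = -1745/132 ≈ -13.220)
(113 + 473)/(27 + T) = (113 + 473)/(27 - 1745/132) = 586/(1819/132) = 586*(132/1819) = 77352/1819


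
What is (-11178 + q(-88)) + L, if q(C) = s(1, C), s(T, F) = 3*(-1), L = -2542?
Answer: -13723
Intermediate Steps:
s(T, F) = -3
q(C) = -3
(-11178 + q(-88)) + L = (-11178 - 3) - 2542 = -11181 - 2542 = -13723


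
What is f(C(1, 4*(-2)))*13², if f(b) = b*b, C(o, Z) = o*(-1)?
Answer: 169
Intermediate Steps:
C(o, Z) = -o
f(b) = b²
f(C(1, 4*(-2)))*13² = (-1*1)²*13² = (-1)²*169 = 1*169 = 169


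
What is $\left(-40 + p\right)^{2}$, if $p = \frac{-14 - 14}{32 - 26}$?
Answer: $\frac{17956}{9} \approx 1995.1$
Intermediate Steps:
$p = - \frac{14}{3}$ ($p = - \frac{28}{6} = \left(-28\right) \frac{1}{6} = - \frac{14}{3} \approx -4.6667$)
$\left(-40 + p\right)^{2} = \left(-40 - \frac{14}{3}\right)^{2} = \left(- \frac{134}{3}\right)^{2} = \frac{17956}{9}$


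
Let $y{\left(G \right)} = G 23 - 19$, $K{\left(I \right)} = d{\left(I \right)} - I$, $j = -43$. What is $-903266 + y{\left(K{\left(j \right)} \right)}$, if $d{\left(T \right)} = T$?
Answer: $-903285$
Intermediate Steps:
$K{\left(I \right)} = 0$ ($K{\left(I \right)} = I - I = 0$)
$y{\left(G \right)} = -19 + 23 G$ ($y{\left(G \right)} = 23 G - 19 = -19 + 23 G$)
$-903266 + y{\left(K{\left(j \right)} \right)} = -903266 + \left(-19 + 23 \cdot 0\right) = -903266 + \left(-19 + 0\right) = -903266 - 19 = -903285$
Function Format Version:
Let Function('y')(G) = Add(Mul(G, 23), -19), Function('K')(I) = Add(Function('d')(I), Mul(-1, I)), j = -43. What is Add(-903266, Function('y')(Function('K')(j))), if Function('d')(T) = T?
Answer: -903285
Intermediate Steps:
Function('K')(I) = 0 (Function('K')(I) = Add(I, Mul(-1, I)) = 0)
Function('y')(G) = Add(-19, Mul(23, G)) (Function('y')(G) = Add(Mul(23, G), -19) = Add(-19, Mul(23, G)))
Add(-903266, Function('y')(Function('K')(j))) = Add(-903266, Add(-19, Mul(23, 0))) = Add(-903266, Add(-19, 0)) = Add(-903266, -19) = -903285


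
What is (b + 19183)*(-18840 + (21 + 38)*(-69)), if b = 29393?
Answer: -1112924736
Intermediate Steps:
(b + 19183)*(-18840 + (21 + 38)*(-69)) = (29393 + 19183)*(-18840 + (21 + 38)*(-69)) = 48576*(-18840 + 59*(-69)) = 48576*(-18840 - 4071) = 48576*(-22911) = -1112924736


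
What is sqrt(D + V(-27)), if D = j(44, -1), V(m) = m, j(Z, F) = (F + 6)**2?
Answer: I*sqrt(2) ≈ 1.4142*I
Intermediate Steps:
j(Z, F) = (6 + F)**2
D = 25 (D = (6 - 1)**2 = 5**2 = 25)
sqrt(D + V(-27)) = sqrt(25 - 27) = sqrt(-2) = I*sqrt(2)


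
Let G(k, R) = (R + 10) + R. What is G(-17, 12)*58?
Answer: 1972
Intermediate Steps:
G(k, R) = 10 + 2*R (G(k, R) = (10 + R) + R = 10 + 2*R)
G(-17, 12)*58 = (10 + 2*12)*58 = (10 + 24)*58 = 34*58 = 1972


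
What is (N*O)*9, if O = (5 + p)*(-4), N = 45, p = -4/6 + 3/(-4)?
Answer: -5805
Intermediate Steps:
p = -17/12 (p = -4*⅙ + 3*(-¼) = -⅔ - ¾ = -17/12 ≈ -1.4167)
O = -43/3 (O = (5 - 17/12)*(-4) = (43/12)*(-4) = -43/3 ≈ -14.333)
(N*O)*9 = (45*(-43/3))*9 = -645*9 = -5805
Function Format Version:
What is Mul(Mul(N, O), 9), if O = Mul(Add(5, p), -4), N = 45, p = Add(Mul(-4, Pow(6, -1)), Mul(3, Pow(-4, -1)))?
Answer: -5805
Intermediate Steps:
p = Rational(-17, 12) (p = Add(Mul(-4, Rational(1, 6)), Mul(3, Rational(-1, 4))) = Add(Rational(-2, 3), Rational(-3, 4)) = Rational(-17, 12) ≈ -1.4167)
O = Rational(-43, 3) (O = Mul(Add(5, Rational(-17, 12)), -4) = Mul(Rational(43, 12), -4) = Rational(-43, 3) ≈ -14.333)
Mul(Mul(N, O), 9) = Mul(Mul(45, Rational(-43, 3)), 9) = Mul(-645, 9) = -5805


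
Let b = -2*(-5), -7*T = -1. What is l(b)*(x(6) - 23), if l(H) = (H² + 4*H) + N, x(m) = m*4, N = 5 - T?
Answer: 1014/7 ≈ 144.86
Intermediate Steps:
T = ⅐ (T = -⅐*(-1) = ⅐ ≈ 0.14286)
N = 34/7 (N = 5 - 1*⅐ = 5 - ⅐ = 34/7 ≈ 4.8571)
b = 10
x(m) = 4*m
l(H) = 34/7 + H² + 4*H (l(H) = (H² + 4*H) + 34/7 = 34/7 + H² + 4*H)
l(b)*(x(6) - 23) = (34/7 + 10² + 4*10)*(4*6 - 23) = (34/7 + 100 + 40)*(24 - 23) = (1014/7)*1 = 1014/7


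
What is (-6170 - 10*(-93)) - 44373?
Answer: -49613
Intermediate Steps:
(-6170 - 10*(-93)) - 44373 = (-6170 - 1*(-930)) - 44373 = (-6170 + 930) - 44373 = -5240 - 44373 = -49613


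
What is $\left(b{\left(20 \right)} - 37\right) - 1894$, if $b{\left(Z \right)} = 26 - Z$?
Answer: $-1925$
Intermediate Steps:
$\left(b{\left(20 \right)} - 37\right) - 1894 = \left(\left(26 - 20\right) - 37\right) - 1894 = \left(\left(26 - 20\right) + \left(-975 + 938\right)\right) - 1894 = \left(6 - 37\right) - 1894 = -31 - 1894 = -1925$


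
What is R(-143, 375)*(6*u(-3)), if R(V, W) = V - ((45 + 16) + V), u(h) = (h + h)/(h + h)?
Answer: -366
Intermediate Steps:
u(h) = 1 (u(h) = (2*h)/((2*h)) = (2*h)*(1/(2*h)) = 1)
R(V, W) = -61 (R(V, W) = V - (61 + V) = V + (-61 - V) = -61)
R(-143, 375)*(6*u(-3)) = -366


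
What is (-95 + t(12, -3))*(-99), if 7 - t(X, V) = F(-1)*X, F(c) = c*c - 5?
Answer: 3960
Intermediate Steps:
F(c) = -5 + c² (F(c) = c² - 5 = -5 + c²)
t(X, V) = 7 + 4*X (t(X, V) = 7 - (-5 + (-1)²)*X = 7 - (-5 + 1)*X = 7 - (-4)*X = 7 + 4*X)
(-95 + t(12, -3))*(-99) = (-95 + (7 + 4*12))*(-99) = (-95 + (7 + 48))*(-99) = (-95 + 55)*(-99) = -40*(-99) = 3960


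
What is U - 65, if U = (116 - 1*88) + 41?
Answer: 4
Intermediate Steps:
U = 69 (U = (116 - 88) + 41 = 28 + 41 = 69)
U - 65 = 69 - 65 = 4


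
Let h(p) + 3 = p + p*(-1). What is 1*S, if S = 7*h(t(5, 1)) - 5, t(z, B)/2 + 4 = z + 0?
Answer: -26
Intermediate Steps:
t(z, B) = -8 + 2*z (t(z, B) = -8 + 2*(z + 0) = -8 + 2*z)
h(p) = -3 (h(p) = -3 + (p + p*(-1)) = -3 + (p - p) = -3 + 0 = -3)
S = -26 (S = 7*(-3) - 5 = -21 - 5 = -26)
1*S = 1*(-26) = -26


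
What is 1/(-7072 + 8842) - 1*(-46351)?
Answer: 82041271/1770 ≈ 46351.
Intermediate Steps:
1/(-7072 + 8842) - 1*(-46351) = 1/1770 + 46351 = 82041271/1770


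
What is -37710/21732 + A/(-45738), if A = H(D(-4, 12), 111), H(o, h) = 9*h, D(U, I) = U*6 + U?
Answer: -2695201/1533917 ≈ -1.7571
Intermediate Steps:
D(U, I) = 7*U (D(U, I) = 6*U + U = 7*U)
A = 999 (A = 9*111 = 999)
-37710/21732 + A/(-45738) = -37710/21732 + 999/(-45738) = -37710*1/21732 + 999*(-1/45738) = -6285/3622 - 37/1694 = -2695201/1533917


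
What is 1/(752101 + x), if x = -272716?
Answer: 1/479385 ≈ 2.0860e-6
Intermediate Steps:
1/(752101 + x) = 1/(752101 - 272716) = 1/479385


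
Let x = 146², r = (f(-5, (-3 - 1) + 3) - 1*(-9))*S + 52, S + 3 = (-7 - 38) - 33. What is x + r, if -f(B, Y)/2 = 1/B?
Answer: 103033/5 ≈ 20607.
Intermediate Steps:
f(B, Y) = -2/B
S = -81 (S = -3 + ((-7 - 38) - 33) = -3 + (-45 - 33) = -3 - 78 = -81)
r = -3547/5 (r = (-2/(-5) - 1*(-9))*(-81) + 52 = (-2*(-⅕) + 9)*(-81) + 52 = (⅖ + 9)*(-81) + 52 = (47/5)*(-81) + 52 = -3807/5 + 52 = -3547/5 ≈ -709.40)
x = 21316
x + r = 21316 - 3547/5 = 103033/5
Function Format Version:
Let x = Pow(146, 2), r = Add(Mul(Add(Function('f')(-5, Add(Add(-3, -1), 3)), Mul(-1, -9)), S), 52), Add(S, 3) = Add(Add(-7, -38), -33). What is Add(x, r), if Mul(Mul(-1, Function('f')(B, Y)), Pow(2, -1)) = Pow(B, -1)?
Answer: Rational(103033, 5) ≈ 20607.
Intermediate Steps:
Function('f')(B, Y) = Mul(-2, Pow(B, -1))
S = -81 (S = Add(-3, Add(Add(-7, -38), -33)) = Add(-3, Add(-45, -33)) = Add(-3, -78) = -81)
r = Rational(-3547, 5) (r = Add(Mul(Add(Mul(-2, Pow(-5, -1)), Mul(-1, -9)), -81), 52) = Add(Mul(Add(Mul(-2, Rational(-1, 5)), 9), -81), 52) = Add(Mul(Add(Rational(2, 5), 9), -81), 52) = Add(Mul(Rational(47, 5), -81), 52) = Add(Rational(-3807, 5), 52) = Rational(-3547, 5) ≈ -709.40)
x = 21316
Add(x, r) = Add(21316, Rational(-3547, 5)) = Rational(103033, 5)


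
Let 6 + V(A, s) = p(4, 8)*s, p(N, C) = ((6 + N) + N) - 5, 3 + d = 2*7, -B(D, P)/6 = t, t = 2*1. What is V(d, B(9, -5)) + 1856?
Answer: 1742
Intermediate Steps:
t = 2
B(D, P) = -12 (B(D, P) = -6*2 = -12)
d = 11 (d = -3 + 2*7 = -3 + 14 = 11)
p(N, C) = 1 + 2*N (p(N, C) = (6 + 2*N) - 5 = 1 + 2*N)
V(A, s) = -6 + 9*s (V(A, s) = -6 + (1 + 2*4)*s = -6 + (1 + 8)*s = -6 + 9*s)
V(d, B(9, -5)) + 1856 = (-6 + 9*(-12)) + 1856 = (-6 - 108) + 1856 = -114 + 1856 = 1742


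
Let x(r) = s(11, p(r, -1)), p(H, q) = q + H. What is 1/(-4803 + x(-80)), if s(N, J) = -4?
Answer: -1/4807 ≈ -0.00020803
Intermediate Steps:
p(H, q) = H + q
x(r) = -4
1/(-4803 + x(-80)) = 1/(-4803 - 4) = 1/(-4807) = -1/4807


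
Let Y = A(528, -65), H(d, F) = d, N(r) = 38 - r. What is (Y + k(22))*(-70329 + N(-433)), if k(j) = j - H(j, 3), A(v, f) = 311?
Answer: -21725838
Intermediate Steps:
Y = 311
k(j) = 0 (k(j) = j - j = 0)
(Y + k(22))*(-70329 + N(-433)) = (311 + 0)*(-70329 + (38 - 1*(-433))) = 311*(-70329 + (38 + 433)) = 311*(-70329 + 471) = 311*(-69858) = -21725838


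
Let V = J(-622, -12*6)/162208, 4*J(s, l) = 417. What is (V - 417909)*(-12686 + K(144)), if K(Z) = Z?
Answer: 1700398781563041/324416 ≈ 5.2414e+9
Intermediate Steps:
J(s, l) = 417/4 (J(s, l) = (1/4)*417 = 417/4)
V = 417/648832 (V = (417/4)/162208 = (417/4)*(1/162208) = 417/648832 ≈ 0.00064269)
(V - 417909)*(-12686 + K(144)) = (417/648832 - 417909)*(-12686 + 144) = -271152731871/648832*(-12542) = 1700398781563041/324416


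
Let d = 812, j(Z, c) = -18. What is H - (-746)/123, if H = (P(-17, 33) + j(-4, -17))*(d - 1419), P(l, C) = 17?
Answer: 75407/123 ≈ 613.07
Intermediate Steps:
H = 607 (H = (17 - 18)*(812 - 1419) = -1*(-607) = 607)
H - (-746)/123 = 607 - (-746)/123 = 607 - 1*(-746/123) = 607 + 746/123 = 75407/123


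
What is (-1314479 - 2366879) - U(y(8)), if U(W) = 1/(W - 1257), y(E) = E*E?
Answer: -4391860093/1193 ≈ -3.6814e+6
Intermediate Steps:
y(E) = E**2
U(W) = 1/(-1257 + W)
(-1314479 - 2366879) - U(y(8)) = (-1314479 - 2366879) - 1/(-1257 + 8**2) = -3681358 - 1/(-1257 + 64) = -3681358 - 1/(-1193) = -3681358 - 1*(-1/1193) = -3681358 + 1/1193 = -4391860093/1193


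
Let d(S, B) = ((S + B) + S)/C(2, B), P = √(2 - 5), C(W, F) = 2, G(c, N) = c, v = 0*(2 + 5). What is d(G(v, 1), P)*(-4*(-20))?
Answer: 40*I*√3 ≈ 69.282*I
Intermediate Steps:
v = 0 (v = 0*7 = 0)
P = I*√3 (P = √(-3) = I*√3 ≈ 1.732*I)
d(S, B) = S + B/2 (d(S, B) = ((S + B) + S)/2 = ((B + S) + S)*(½) = (B + 2*S)*(½) = S + B/2)
d(G(v, 1), P)*(-4*(-20)) = (0 + (I*√3)/2)*(-4*(-20)) = (0 + I*√3/2)*80 = (I*√3/2)*80 = 40*I*√3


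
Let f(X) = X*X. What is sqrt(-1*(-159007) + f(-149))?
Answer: 2*sqrt(45302) ≈ 425.69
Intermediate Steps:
f(X) = X**2
sqrt(-1*(-159007) + f(-149)) = sqrt(-1*(-159007) + (-149)**2) = sqrt(159007 + 22201) = sqrt(181208) = 2*sqrt(45302)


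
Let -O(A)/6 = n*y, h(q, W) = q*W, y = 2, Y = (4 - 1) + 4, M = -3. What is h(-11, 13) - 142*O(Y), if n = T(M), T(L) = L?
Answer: -5255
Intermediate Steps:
Y = 7 (Y = 3 + 4 = 7)
n = -3
h(q, W) = W*q
O(A) = 36 (O(A) = -(-18)*2 = -6*(-6) = 36)
h(-11, 13) - 142*O(Y) = 13*(-11) - 142*36 = -143 - 5112 = -5255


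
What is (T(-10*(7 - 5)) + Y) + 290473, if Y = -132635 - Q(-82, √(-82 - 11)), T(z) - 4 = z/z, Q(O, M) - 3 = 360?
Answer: 157480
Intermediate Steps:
Q(O, M) = 363 (Q(O, M) = 3 + 360 = 363)
T(z) = 5 (T(z) = 4 + z/z = 4 + 1 = 5)
Y = -132998 (Y = -132635 - 1*363 = -132635 - 363 = -132998)
(T(-10*(7 - 5)) + Y) + 290473 = (5 - 132998) + 290473 = -132993 + 290473 = 157480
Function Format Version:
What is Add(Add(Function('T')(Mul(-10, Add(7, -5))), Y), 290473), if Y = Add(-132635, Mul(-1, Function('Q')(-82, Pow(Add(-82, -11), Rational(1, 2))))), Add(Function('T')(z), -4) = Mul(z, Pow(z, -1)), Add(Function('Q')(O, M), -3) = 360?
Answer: 157480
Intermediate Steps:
Function('Q')(O, M) = 363 (Function('Q')(O, M) = Add(3, 360) = 363)
Function('T')(z) = 5 (Function('T')(z) = Add(4, Mul(z, Pow(z, -1))) = Add(4, 1) = 5)
Y = -132998 (Y = Add(-132635, Mul(-1, 363)) = Add(-132635, -363) = -132998)
Add(Add(Function('T')(Mul(-10, Add(7, -5))), Y), 290473) = Add(Add(5, -132998), 290473) = Add(-132993, 290473) = 157480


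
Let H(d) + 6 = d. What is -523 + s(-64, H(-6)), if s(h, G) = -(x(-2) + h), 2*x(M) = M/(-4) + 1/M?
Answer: -459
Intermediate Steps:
x(M) = 1/(2*M) - M/8 (x(M) = (M/(-4) + 1/M)/2 = (M*(-1/4) + 1/M)/2 = (-M/4 + 1/M)/2 = (1/M - M/4)/2 = 1/(2*M) - M/8)
H(d) = -6 + d
s(h, G) = -h (s(h, G) = -((1/8)*(4 - 1*(-2)**2)/(-2) + h) = -((1/8)*(-1/2)*(4 - 1*4) + h) = -((1/8)*(-1/2)*(4 - 4) + h) = -((1/8)*(-1/2)*0 + h) = -(0 + h) = -h)
-523 + s(-64, H(-6)) = -523 - 1*(-64) = -523 + 64 = -459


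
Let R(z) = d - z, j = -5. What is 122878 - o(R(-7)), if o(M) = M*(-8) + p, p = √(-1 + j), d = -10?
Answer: 122854 - I*√6 ≈ 1.2285e+5 - 2.4495*I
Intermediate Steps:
p = I*√6 (p = √(-1 - 5) = √(-6) = I*√6 ≈ 2.4495*I)
R(z) = -10 - z
o(M) = -8*M + I*√6 (o(M) = M*(-8) + I*√6 = -8*M + I*√6)
122878 - o(R(-7)) = 122878 - (-8*(-10 - 1*(-7)) + I*√6) = 122878 - (-8*(-10 + 7) + I*√6) = 122878 - (-8*(-3) + I*√6) = 122878 - (24 + I*√6) = 122878 + (-24 - I*√6) = 122854 - I*√6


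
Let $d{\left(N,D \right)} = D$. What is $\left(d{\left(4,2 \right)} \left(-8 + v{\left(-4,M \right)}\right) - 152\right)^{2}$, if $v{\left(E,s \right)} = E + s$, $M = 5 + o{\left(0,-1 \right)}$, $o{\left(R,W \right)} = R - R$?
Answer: $27556$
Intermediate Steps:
$o{\left(R,W \right)} = 0$
$M = 5$ ($M = 5 + 0 = 5$)
$\left(d{\left(4,2 \right)} \left(-8 + v{\left(-4,M \right)}\right) - 152\right)^{2} = \left(2 \left(-8 + \left(-4 + 5\right)\right) - 152\right)^{2} = \left(2 \left(-8 + 1\right) - 152\right)^{2} = \left(2 \left(-7\right) - 152\right)^{2} = \left(-14 - 152\right)^{2} = \left(-166\right)^{2} = 27556$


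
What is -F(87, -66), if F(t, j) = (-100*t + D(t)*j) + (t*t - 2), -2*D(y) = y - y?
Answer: 1133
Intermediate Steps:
D(y) = 0 (D(y) = -(y - y)/2 = -½*0 = 0)
F(t, j) = -2 + t² - 100*t (F(t, j) = (-100*t + 0*j) + (t*t - 2) = (-100*t + 0) + (t² - 2) = -100*t + (-2 + t²) = -2 + t² - 100*t)
-F(87, -66) = -(-2 + 87² - 100*87) = -(-2 + 7569 - 8700) = -1*(-1133) = 1133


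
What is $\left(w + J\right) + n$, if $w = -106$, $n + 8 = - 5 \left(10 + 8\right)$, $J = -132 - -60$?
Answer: $-276$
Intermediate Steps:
$J = -72$ ($J = -132 + 60 = -72$)
$n = -98$ ($n = -8 - 5 \left(10 + 8\right) = -8 - 90 = -98$)
$\left(w + J\right) + n = \left(-106 - 72\right) - 98 = -178 - 98 = -276$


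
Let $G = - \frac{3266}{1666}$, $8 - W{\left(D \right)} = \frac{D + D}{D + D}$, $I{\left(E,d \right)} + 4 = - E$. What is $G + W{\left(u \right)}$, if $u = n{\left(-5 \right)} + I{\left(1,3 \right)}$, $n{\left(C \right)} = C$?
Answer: $\frac{4198}{833} \approx 5.0396$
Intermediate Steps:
$I{\left(E,d \right)} = -4 - E$
$u = -10$ ($u = -5 - 5 = -10$)
$W{\left(D \right)} = 7$ ($W{\left(D \right)} = 8 - \frac{D + D}{D + D} = 8 - \frac{2 D}{2 D} = 8 - 2 D \frac{1}{2 D} = 8 - 1 = 7$)
$G = - \frac{1633}{833}$ ($G = \left(-3266\right) \frac{1}{1666} = - \frac{1633}{833} \approx -1.9604$)
$G + W{\left(u \right)} = - \frac{1633}{833} + 7 = \frac{4198}{833}$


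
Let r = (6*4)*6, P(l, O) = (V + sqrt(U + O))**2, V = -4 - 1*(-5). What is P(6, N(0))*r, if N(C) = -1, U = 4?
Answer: 576 + 288*sqrt(3) ≈ 1074.8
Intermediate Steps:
V = 1 (V = -4 + 5 = 1)
P(l, O) = (1 + sqrt(4 + O))**2
r = 144 (r = 24*6 = 144)
P(6, N(0))*r = (1 + sqrt(4 - 1))**2*144 = (1 + sqrt(3))**2*144 = 144*(1 + sqrt(3))**2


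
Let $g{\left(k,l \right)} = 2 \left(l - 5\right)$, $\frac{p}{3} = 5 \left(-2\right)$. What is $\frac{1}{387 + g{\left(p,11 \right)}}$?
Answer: $\frac{1}{399} \approx 0.0025063$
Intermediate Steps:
$p = -30$ ($p = 3 \cdot 5 \left(-2\right) = 3 \left(-10\right) = -30$)
$g{\left(k,l \right)} = -10 + 2 l$ ($g{\left(k,l \right)} = 2 \left(-5 + l\right) = -10 + 2 l$)
$\frac{1}{387 + g{\left(p,11 \right)}} = \frac{1}{387 + \left(-10 + 2 \cdot 11\right)} = \frac{1}{387 + \left(-10 + 22\right)} = \frac{1}{387 + 12} = \frac{1}{399}$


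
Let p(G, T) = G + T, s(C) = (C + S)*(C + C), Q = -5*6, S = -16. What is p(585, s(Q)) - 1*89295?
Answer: -85950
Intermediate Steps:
Q = -30
s(C) = 2*C*(-16 + C) (s(C) = (C - 16)*(C + C) = (-16 + C)*(2*C) = 2*C*(-16 + C))
p(585, s(Q)) - 1*89295 = (585 + 2*(-30)*(-16 - 30)) - 1*89295 = (585 + 2*(-30)*(-46)) - 89295 = (585 + 2760) - 89295 = 3345 - 89295 = -85950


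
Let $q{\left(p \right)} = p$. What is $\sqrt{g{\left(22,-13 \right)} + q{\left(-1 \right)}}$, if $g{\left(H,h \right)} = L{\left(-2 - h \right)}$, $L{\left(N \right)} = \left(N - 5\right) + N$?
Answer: $4$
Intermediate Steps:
$L{\left(N \right)} = -5 + 2 N$ ($L{\left(N \right)} = \left(-5 + N\right) + N = -5 + 2 N$)
$g{\left(H,h \right)} = -9 - 2 h$ ($g{\left(H,h \right)} = -5 + 2 \left(-2 - h\right) = -5 - \left(4 + 2 h\right) = -9 - 2 h$)
$\sqrt{g{\left(22,-13 \right)} + q{\left(-1 \right)}} = \sqrt{\left(-9 - -26\right) - 1} = \sqrt{\left(-9 + 26\right) - 1} = \sqrt{17 - 1} = \sqrt{16} = 4$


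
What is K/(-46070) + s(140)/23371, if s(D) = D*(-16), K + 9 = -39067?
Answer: 405024198/538350985 ≈ 0.75234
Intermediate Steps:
K = -39076 (K = -9 - 39067 = -39076)
s(D) = -16*D
K/(-46070) + s(140)/23371 = -39076/(-46070) - 16*140/23371 = -39076*(-1/46070) - 2240*1/23371 = 19538/23035 - 2240/23371 = 405024198/538350985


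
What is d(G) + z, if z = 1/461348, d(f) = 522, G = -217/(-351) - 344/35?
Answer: 240823657/461348 ≈ 522.00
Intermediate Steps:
G = -113149/12285 (G = -217*(-1/351) - 344*1/35 = 217/351 - 344/35 = -113149/12285 ≈ -9.2103)
z = 1/461348 ≈ 2.1676e-6
d(G) + z = 522 + 1/461348 = 240823657/461348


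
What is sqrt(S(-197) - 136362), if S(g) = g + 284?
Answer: 5*I*sqrt(5451) ≈ 369.15*I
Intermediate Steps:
S(g) = 284 + g
sqrt(S(-197) - 136362) = sqrt((284 - 197) - 136362) = sqrt(87 - 136362) = sqrt(-136275) = 5*I*sqrt(5451)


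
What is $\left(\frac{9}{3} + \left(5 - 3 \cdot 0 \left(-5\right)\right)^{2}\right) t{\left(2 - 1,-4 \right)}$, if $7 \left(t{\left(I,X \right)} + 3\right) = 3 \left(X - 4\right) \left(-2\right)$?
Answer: $108$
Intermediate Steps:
$t{\left(I,X \right)} = \frac{3}{7} - \frac{6 X}{7}$ ($t{\left(I,X \right)} = -3 + \frac{3 \left(X - 4\right) \left(-2\right)}{7} = -3 + \frac{3 \left(-4 + X\right) \left(-2\right)}{7} = -3 + \frac{\left(-12 + 3 X\right) \left(-2\right)}{7} = -3 + \frac{24 - 6 X}{7} = -3 - \left(- \frac{24}{7} + \frac{6 X}{7}\right) = \frac{3}{7} - \frac{6 X}{7}$)
$\left(\frac{9}{3} + \left(5 - 3 \cdot 0 \left(-5\right)\right)^{2}\right) t{\left(2 - 1,-4 \right)} = \left(\frac{9}{3} + \left(5 - 3 \cdot 0 \left(-5\right)\right)^{2}\right) \left(\frac{3}{7} - - \frac{24}{7}\right) = \left(9 \cdot \frac{1}{3} + \left(5 - 0\right)^{2}\right) \left(\frac{3}{7} + \frac{24}{7}\right) = \left(3 + \left(5 + 0\right)^{2}\right) \frac{27}{7} = \left(3 + 5^{2}\right) \frac{27}{7} = \left(3 + 25\right) \frac{27}{7} = 28 \cdot \frac{27}{7} = 108$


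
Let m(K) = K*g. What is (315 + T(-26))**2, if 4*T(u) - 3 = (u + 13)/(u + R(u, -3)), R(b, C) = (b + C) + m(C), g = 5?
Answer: 7818626929/78400 ≈ 99727.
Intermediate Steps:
m(K) = 5*K (m(K) = K*5 = 5*K)
R(b, C) = b + 6*C (R(b, C) = (b + C) + 5*C = (C + b) + 5*C = b + 6*C)
T(u) = 3/4 + (13 + u)/(4*(-18 + 2*u)) (T(u) = 3/4 + ((u + 13)/(u + (u + 6*(-3))))/4 = 3/4 + ((13 + u)/(u + (u - 18)))/4 = 3/4 + ((13 + u)/(u + (-18 + u)))/4 = 3/4 + ((13 + u)/(-18 + 2*u))/4 = 3/4 + (13 + u)/(4*(-18 + 2*u)))
(315 + T(-26))**2 = (315 + (-41 + 7*(-26))/(8*(-9 - 26)))**2 = (315 + (1/8)*(-41 - 182)/(-35))**2 = (315 + (1/8)*(-1/35)*(-223))**2 = (315 + 223/280)**2 = (88423/280)**2 = 7818626929/78400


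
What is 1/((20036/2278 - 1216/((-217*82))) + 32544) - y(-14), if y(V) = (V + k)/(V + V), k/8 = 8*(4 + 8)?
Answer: 31091263376183/1154581407735 ≈ 26.929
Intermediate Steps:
k = 768 (k = 8*(8*(4 + 8)) = 8*(8*12) = 8*96 = 768)
y(V) = (768 + V)/(2*V) (y(V) = (V + 768)/(V + V) = (768 + V)/((2*V)) = (768 + V)*(1/(2*V)) = (768 + V)/(2*V))
1/((20036/2278 - 1216/((-217*82))) + 32544) - y(-14) = 1/((20036/2278 - 1216/((-217*82))) + 32544) - (768 - 14)/(2*(-14)) = 1/((20036*(1/2278) - 1216/(-17794)) + 32544) - (-1)*754/(2*14) = 1/((10018/1139 - 1216*(-1/17794)) + 32544) - 1*(-377/14) = 1/((10018/1139 + 608/8897) + 32544) + 377/14 = 1/(89822658/10133683 + 32544) + 377/14 = 1/(329880402210/10133683) + 377/14 = 10133683/329880402210 + 377/14 = 31091263376183/1154581407735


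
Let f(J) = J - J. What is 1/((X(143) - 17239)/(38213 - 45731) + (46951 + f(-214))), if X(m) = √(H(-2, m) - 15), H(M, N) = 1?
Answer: 884605111642/41535123022816821 + 2506*I*√14/41535123022816821 ≈ 2.1298e-5 + 2.2575e-13*I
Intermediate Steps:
f(J) = 0
X(m) = I*√14 (X(m) = √(1 - 15) = √(-14) = I*√14)
1/((X(143) - 17239)/(38213 - 45731) + (46951 + f(-214))) = 1/((I*√14 - 17239)/(38213 - 45731) + (46951 + 0)) = 1/((-17239 + I*√14)/(-7518) + 46951) = 1/((-17239 + I*√14)*(-1/7518) + 46951) = 1/((17239/7518 - I*√14/7518) + 46951) = 1/(352994857/7518 - I*√14/7518)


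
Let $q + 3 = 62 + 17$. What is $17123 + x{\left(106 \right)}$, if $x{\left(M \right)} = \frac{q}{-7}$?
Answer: $\frac{119785}{7} \approx 17112.0$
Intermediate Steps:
$q = 76$ ($q = -3 + \left(62 + 17\right) = -3 + 79 = 76$)
$x{\left(M \right)} = - \frac{76}{7}$ ($x{\left(M \right)} = \frac{76}{-7} = 76 \left(- \frac{1}{7}\right) = - \frac{76}{7}$)
$17123 + x{\left(106 \right)} = 17123 - \frac{76}{7} = \frac{119785}{7}$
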